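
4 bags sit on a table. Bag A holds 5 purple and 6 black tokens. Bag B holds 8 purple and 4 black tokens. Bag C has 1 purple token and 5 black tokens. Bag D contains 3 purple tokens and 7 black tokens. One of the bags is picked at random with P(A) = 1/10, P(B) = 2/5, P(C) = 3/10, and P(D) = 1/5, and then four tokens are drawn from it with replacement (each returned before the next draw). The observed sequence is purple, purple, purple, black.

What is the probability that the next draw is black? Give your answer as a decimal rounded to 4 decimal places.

0.3949

For each hypothesis, P(data | H) works out to: P(data | bag A) = (5/11)(5/11)(5/11)(6/11) = 0.051226; P(data | bag B) = (8/12)(8/12)(8/12)(4/12) = 0.098765; P(data | bag C) = (1/6)(1/6)(1/6)(5/6) = 0.003858; P(data | bag D) = (3/10)(3/10)(3/10)(7/10) = 0.0189.
Weighting by the prior gives 1/10 · 0.051226 = 0.0051226, 2/5 · 0.098765 = 0.039506, 3/10 · 0.003858 = 0.0011574, 1/5 · 0.0189 = 0.00378; summing to 0.049566.
The posterior is then P(bag A | data) = 0.10335, P(bag B | data) = 0.79704, P(bag C | data) = 0.023351, P(bag D | data) = 0.076262.
So P(black next | data) = Σ P(black next | H) P(H | data) = (6/11)(0.10335) + (1/3)(0.79704) + (5/6)(0.023351) + (7/10)(0.076262) = 0.39489.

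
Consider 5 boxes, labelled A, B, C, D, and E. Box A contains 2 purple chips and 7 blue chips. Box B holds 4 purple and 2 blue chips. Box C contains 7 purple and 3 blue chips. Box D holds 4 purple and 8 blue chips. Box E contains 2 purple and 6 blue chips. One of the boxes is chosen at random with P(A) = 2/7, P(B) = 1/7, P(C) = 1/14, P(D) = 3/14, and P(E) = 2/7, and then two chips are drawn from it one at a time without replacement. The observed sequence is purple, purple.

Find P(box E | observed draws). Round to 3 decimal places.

For each hypothesis, P(data | H) works out to: P(data | box A) = (2/9)(1/8) = 0.027778; P(data | box B) = (4/6)(3/5) = 0.4; P(data | box C) = (7/10)(6/9) = 0.46667; P(data | box D) = (4/12)(3/11) = 0.090909; P(data | box E) = (2/8)(1/7) = 0.035714.
The prior-weighted likelihoods are 2/7 · 0.027778 = 0.0079365, 1/7 · 0.4 = 0.057143, 1/14 · 0.46667 = 0.033333, 3/14 · 0.090909 = 0.019481, 2/7 · 0.035714 = 0.010204; summing to 0.1281.
By Bayes' rule, P(box E | data) = (0.010204) / (0.1281) = 0.079659.

0.080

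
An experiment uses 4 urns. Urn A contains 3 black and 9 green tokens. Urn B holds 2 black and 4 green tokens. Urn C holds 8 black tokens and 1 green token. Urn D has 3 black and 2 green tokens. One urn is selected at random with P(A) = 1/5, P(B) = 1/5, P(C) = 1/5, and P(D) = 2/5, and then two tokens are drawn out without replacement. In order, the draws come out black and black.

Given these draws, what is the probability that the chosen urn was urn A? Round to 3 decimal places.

0.031

Compute the likelihood of the observed sequence for each case: P(data | urn A) = (3/12)(2/11) = 1/22; P(data | urn B) = (2/6)(1/5) = 1/15; P(data | urn C) = (8/9)(7/8) = 7/9; P(data | urn D) = (3/5)(2/4) = 3/10.
Multiplying each by its prior: 1/5 · 1/22 = 1/110, 1/5 · 1/15 = 1/75, 1/5 · 7/9 = 7/45, 2/5 · 3/10 = 3/25; these sum to 59/198.
So P(urn A | data) = (1/110) / (59/198) = 9/295.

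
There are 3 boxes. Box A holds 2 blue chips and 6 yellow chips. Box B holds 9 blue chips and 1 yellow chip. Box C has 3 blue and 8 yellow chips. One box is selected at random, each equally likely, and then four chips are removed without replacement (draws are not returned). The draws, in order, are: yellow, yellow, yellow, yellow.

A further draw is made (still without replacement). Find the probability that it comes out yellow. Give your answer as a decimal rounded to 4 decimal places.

0.5355

Compute the likelihood of the observed sequence for each case: P(data | box A) = (6/8)(5/7)(4/6)(3/5) = 0.21429; P(data | box B) = (1/10)(0/9) = 0; P(data | box C) = (8/11)(7/10)(6/9)(5/8) = 0.21212.
The prior-weighted likelihoods are 1/3 · 0.21429 = 0.071429, 1/3 · 0 = 0, 1/3 · 0.21212 = 0.070707; summing to 0.14214.
The posterior is then P(box A | data) = 0.50254, P(box B | data) = 0, P(box C | data) = 0.49746.
The predictive probability is P(yellow next | data) = (1/2)(0.50254) + (4/7)(0.49746) = 0.53553.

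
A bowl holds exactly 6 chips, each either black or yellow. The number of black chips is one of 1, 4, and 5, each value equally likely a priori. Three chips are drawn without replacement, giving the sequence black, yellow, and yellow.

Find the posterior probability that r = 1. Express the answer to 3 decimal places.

0.714

Under each hypothesis, the probability of the observed sequence is: P(data | r = 1) = (1/6)(5/5)(4/4) = 1/6; P(data | r = 4) = (4/6)(2/5)(1/4) = 1/15; P(data | r = 5) = (5/6)(1/5)(0/4) = 0.
Weighting by the prior gives 1/3 · 1/6 = 1/18, 1/3 · 1/15 = 1/45, 1/3 · 0 = 0; with total 7/90.
Therefore the posterior P(r = 1 | data) = (1/18) / (7/90) = 5/7.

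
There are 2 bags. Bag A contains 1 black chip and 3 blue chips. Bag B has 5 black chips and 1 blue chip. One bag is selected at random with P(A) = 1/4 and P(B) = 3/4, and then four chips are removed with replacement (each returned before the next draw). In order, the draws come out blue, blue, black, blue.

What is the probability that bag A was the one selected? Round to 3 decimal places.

Under each hypothesis, the probability of the observed sequence is: P(data | bag A) = (3/4)(3/4)(1/4)(3/4) = 0.10547; P(data | bag B) = (1/6)(1/6)(5/6)(1/6) = 0.003858.
Multiplying each by its prior: 1/4 · 0.10547 = 0.026367, 3/4 · 0.003858 = 0.0028935; with total 0.029261.
By Bayes' rule, P(bag A | data) = (0.026367) / (0.029261) = 0.90111.

0.901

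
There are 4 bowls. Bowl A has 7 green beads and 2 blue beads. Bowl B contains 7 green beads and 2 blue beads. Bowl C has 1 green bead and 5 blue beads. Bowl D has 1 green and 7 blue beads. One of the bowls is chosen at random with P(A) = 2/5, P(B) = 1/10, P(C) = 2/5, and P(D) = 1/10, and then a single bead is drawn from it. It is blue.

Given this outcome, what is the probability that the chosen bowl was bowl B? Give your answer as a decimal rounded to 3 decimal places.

0.042

The likelihood of this draw under each hypothesis: P(data | bowl A) = (2/9) = 2/9; P(data | bowl B) = (2/9) = 2/9; P(data | bowl C) = (5/6) = 5/6; P(data | bowl D) = (7/8) = 7/8.
The prior-weighted likelihoods are 2/5 · 2/9 = 4/45, 1/10 · 2/9 = 1/45, 2/5 · 5/6 = 1/3, 1/10 · 7/8 = 7/80; summing to 383/720.
By Bayes' rule, P(bowl B | data) = (1/45) / (383/720) = 16/383.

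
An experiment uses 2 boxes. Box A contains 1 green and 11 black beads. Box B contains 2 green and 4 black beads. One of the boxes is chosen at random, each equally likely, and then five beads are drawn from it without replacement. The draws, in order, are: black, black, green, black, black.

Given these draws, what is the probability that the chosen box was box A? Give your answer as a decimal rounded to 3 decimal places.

Compute the likelihood of the observed sequence for each case: P(data | box A) = (11/12)(10/11)(1/10)(9/9)(8/8) = 1/12; P(data | box B) = (4/6)(3/5)(2/4)(2/3)(1/2) = 1/15.
Weighting by the prior gives 1/2 · 1/12 = 1/24, 1/2 · 1/15 = 1/30; these sum to 3/40.
So P(box A | data) = (1/24) / (3/40) = 5/9.

0.556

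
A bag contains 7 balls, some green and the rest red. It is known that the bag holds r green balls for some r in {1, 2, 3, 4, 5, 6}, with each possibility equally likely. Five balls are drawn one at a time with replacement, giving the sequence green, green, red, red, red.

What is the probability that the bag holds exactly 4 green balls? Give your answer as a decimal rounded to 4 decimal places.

0.2204

Under each hypothesis, the probability of the observed sequence is: P(data | r = 1) = (1/7)(1/7)(6/7)(6/7)(6/7) = 0.012852; P(data | r = 2) = (2/7)(2/7)(5/7)(5/7)(5/7) = 0.02975; P(data | r = 3) = (3/7)(3/7)(4/7)(4/7)(4/7) = 0.034271; P(data | r = 4) = (4/7)(4/7)(3/7)(3/7)(3/7) = 0.025704; P(data | r = 5) = (5/7)(5/7)(2/7)(2/7)(2/7) = 0.0119; P(data | r = 6) = (6/7)(6/7)(1/7)(1/7)(1/7) = 0.002142.
The prior-weighted likelihoods are 1/6 · 0.012852 = 0.002142, 1/6 · 0.02975 = 0.0049583, 1/6 · 0.034271 = 0.0057119, 1/6 · 0.025704 = 0.0042839, 1/6 · 0.0119 = 0.0019833, 1/6 · 0.002142 = 0.00035699; summing to 0.019436.
Hence P(r = 4 | data) = (0.0042839) / (0.019436) = 0.22041.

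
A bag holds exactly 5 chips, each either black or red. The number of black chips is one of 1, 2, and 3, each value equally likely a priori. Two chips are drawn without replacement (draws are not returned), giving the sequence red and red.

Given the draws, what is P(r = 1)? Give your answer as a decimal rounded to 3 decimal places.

For each hypothesis, P(data | H) works out to: P(data | r = 1) = (4/5)(3/4) = 3/5; P(data | r = 2) = (3/5)(2/4) = 3/10; P(data | r = 3) = (2/5)(1/4) = 1/10.
Weighting by the prior gives 1/3 · 3/5 = 1/5, 1/3 · 3/10 = 1/10, 1/3 · 1/10 = 1/30; these sum to 1/3.
So P(r = 1 | data) = (1/5) / (1/3) = 3/5.

0.600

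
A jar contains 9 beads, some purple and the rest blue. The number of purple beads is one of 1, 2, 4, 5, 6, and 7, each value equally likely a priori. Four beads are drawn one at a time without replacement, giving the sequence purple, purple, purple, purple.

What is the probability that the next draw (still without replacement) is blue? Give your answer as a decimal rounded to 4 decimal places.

Under each hypothesis, the probability of the observed sequence is: P(data | r = 1) = (1/9)(0/8) = 0; P(data | r = 2) = (2/9)(1/8)(0/7) = 0; P(data | r = 4) = (4/9)(3/8)(2/7)(1/6) = 1/126; P(data | r = 5) = (5/9)(4/8)(3/7)(2/6) = 5/126; P(data | r = 6) = (6/9)(5/8)(4/7)(3/6) = 5/42; P(data | r = 7) = (7/9)(6/8)(5/7)(4/6) = 5/18.
Multiplying each by its prior: 1/6 · 0 = 0, 1/6 · 0 = 0, 1/6 · 1/126 = 1/756, 1/6 · 5/126 = 5/756, 1/6 · 5/42 = 5/252, 1/6 · 5/18 = 5/108; summing to 2/27.
The posterior is then P(r = 1 | data) = 0, P(r = 2 | data) = 0, P(r = 4 | data) = 1/56, P(r = 5 | data) = 5/56, P(r = 6 | data) = 15/56, P(r = 7 | data) = 5/8.
Averaging over the posterior, P(blue next | data) = (1)(1/56) + (4/5)(5/56) + (3/5)(15/56) + (2/5)(5/8) = 1/2.

0.5000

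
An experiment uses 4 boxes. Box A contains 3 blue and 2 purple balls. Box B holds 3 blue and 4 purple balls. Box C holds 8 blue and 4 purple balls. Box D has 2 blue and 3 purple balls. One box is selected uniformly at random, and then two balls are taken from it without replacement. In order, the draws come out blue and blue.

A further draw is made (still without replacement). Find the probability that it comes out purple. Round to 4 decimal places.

0.6038

Compute the likelihood of the observed sequence for each case: P(data | box A) = (3/5)(2/4) = 0.3; P(data | box B) = (3/7)(2/6) = 0.14286; P(data | box C) = (8/12)(7/11) = 0.42424; P(data | box D) = (2/5)(1/4) = 0.1.
Multiplying each by its prior: 1/4 · 0.3 = 0.075, 1/4 · 0.14286 = 0.035714, 1/4 · 0.42424 = 0.10606, 1/4 · 0.1 = 0.025; these sum to 0.24177.
Normalising, the posterior is P(box A | data) = 0.31021, P(box B | data) = 0.14772, P(box C | data) = 0.43868, P(box D | data) = 0.1034.
The predictive probability is P(purple next | data) = (2/3)(0.31021) + (4/5)(0.14772) + (2/5)(0.43868) + (1)(0.1034) = 0.60385.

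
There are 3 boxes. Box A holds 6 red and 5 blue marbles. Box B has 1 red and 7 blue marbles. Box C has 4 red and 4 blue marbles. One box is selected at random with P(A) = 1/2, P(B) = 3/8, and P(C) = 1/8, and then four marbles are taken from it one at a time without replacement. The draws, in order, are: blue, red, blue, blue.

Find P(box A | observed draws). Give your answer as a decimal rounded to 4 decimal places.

0.2961

For each hypothesis, P(data | H) works out to: P(data | box A) = (5/11)(6/10)(4/9)(3/8) = 0.045455; P(data | box B) = (7/8)(1/7)(6/6)(5/5) = 0.125; P(data | box C) = (4/8)(4/7)(3/6)(2/5) = 0.057143.
Multiplying each by its prior: 1/2 · 0.045455 = 0.022727, 3/8 · 0.125 = 0.046875, 1/8 · 0.057143 = 0.0071429; these sum to 0.076745.
So P(box A | data) = (0.022727) / (0.076745) = 0.29614.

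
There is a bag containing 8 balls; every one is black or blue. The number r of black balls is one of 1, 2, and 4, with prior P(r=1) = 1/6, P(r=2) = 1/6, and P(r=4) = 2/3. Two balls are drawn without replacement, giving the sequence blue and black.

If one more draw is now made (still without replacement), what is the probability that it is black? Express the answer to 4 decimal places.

For each hypothesis, P(data | H) works out to: P(data | r = 1) = (7/8)(1/7) = 1/8; P(data | r = 2) = (6/8)(2/7) = 3/14; P(data | r = 4) = (4/8)(4/7) = 2/7.
Weighting by the prior gives 1/6 · 1/8 = 1/48, 1/6 · 3/14 = 1/28, 2/3 · 2/7 = 4/21; these sum to 83/336.
Normalising, the posterior is P(r = 1 | data) = 7/83, P(r = 2 | data) = 12/83, P(r = 4 | data) = 64/83.
Averaging over the posterior, P(black next | data) = (0)(7/83) + (1/6)(12/83) + (1/2)(64/83) = 34/83.

0.4096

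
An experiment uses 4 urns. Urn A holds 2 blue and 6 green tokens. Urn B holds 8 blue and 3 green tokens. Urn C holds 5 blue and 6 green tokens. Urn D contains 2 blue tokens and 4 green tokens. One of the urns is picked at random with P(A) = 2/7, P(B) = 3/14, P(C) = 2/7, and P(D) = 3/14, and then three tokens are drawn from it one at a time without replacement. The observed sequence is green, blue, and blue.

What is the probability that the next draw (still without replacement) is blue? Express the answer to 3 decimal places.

Under each hypothesis, the probability of the observed sequence is: P(data | urn A) = (6/8)(2/7)(1/6) = 0.035714; P(data | urn B) = (3/11)(8/10)(7/9) = 0.1697; P(data | urn C) = (6/11)(5/10)(4/9) = 0.12121; P(data | urn D) = (4/6)(2/5)(1/4) = 0.066667.
Multiplying each by its prior: 2/7 · 0.035714 = 0.010204, 3/14 · 0.1697 = 0.036364, 2/7 · 0.12121 = 0.034632, 3/14 · 0.066667 = 0.014286; with total 0.095485.
Normalising, the posterior is P(urn A | data) = 0.10687, P(urn B | data) = 0.38083, P(urn C | data) = 0.36269, P(urn D | data) = 0.14961.
So P(blue next | data) = Σ P(blue next | H) P(H | data) = (0)(0.10687) + (3/4)(0.38083) + (3/8)(0.36269) + (0)(0.14961) = 0.42163.

0.422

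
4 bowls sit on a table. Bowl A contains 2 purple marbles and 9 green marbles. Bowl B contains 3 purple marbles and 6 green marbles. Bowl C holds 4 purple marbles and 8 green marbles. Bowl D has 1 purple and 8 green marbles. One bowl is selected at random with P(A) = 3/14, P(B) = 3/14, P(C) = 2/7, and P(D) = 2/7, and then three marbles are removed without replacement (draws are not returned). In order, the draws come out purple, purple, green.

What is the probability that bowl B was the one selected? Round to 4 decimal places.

Compute the likelihood of the observed sequence for each case: P(data | bowl A) = (2/11)(1/10)(9/9) = 0.018182; P(data | bowl B) = (3/9)(2/8)(6/7) = 0.071429; P(data | bowl C) = (4/12)(3/11)(8/10) = 0.072727; P(data | bowl D) = (1/9)(0/8) = 0.
Weighting by the prior gives 3/14 · 0.018182 = 0.0038961, 3/14 · 0.071429 = 0.015306, 2/7 · 0.072727 = 0.020779, 2/7 · 0 = 0; with total 0.039981.
Hence P(bowl B | data) = (0.015306) / (0.039981) = 0.38283.

0.3828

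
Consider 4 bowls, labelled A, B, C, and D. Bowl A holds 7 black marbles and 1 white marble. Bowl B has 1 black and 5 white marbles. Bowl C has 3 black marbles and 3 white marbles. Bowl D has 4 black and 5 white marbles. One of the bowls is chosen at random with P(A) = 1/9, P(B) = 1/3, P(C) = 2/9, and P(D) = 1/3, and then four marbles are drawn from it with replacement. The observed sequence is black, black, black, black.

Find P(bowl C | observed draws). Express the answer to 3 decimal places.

0.151

The likelihood of the observed sequence under each hypothesis: P(data | bowl A) = (7/8)(7/8)(7/8)(7/8) = 0.58618; P(data | bowl B) = (1/6)(1/6)(1/6)(1/6) = 0.0007716; P(data | bowl C) = (3/6)(3/6)(3/6)(3/6) = 0.0625; P(data | bowl D) = (4/9)(4/9)(4/9)(4/9) = 0.039018.
Multiplying each by its prior: 1/9 · 0.58618 = 0.065131, 1/3 · 0.0007716 = 0.0002572, 2/9 · 0.0625 = 0.013889, 1/3 · 0.039018 = 0.013006; summing to 0.092284.
Therefore the posterior P(bowl C | data) = (0.013889) / (0.092284) = 0.1505.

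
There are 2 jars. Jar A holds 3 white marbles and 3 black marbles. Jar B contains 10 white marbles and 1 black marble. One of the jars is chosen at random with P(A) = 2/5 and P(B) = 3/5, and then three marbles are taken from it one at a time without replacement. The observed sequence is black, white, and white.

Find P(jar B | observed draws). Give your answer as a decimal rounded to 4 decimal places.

Compute the likelihood of the observed sequence for each case: P(data | jar A) = (3/6)(3/5)(2/4) = 3/20; P(data | jar B) = (1/11)(10/10)(9/9) = 1/11.
The prior-weighted likelihoods are 2/5 · 3/20 = 3/50, 3/5 · 1/11 = 3/55; summing to 63/550.
Therefore the posterior P(jar B | data) = (3/55) / (63/550) = 10/21.

0.4762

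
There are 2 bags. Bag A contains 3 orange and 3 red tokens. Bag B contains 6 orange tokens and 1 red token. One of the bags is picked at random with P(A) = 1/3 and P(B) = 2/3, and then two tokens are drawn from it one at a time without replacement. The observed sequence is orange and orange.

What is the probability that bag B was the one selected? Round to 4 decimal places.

Under each hypothesis, the probability of the observed sequence is: P(data | bag A) = (3/6)(2/5) = 1/5; P(data | bag B) = (6/7)(5/6) = 5/7.
Multiplying each by its prior: 1/3 · 1/5 = 1/15, 2/3 · 5/7 = 10/21; with total 19/35.
By Bayes' rule, P(bag B | data) = (10/21) / (19/35) = 50/57.

0.8772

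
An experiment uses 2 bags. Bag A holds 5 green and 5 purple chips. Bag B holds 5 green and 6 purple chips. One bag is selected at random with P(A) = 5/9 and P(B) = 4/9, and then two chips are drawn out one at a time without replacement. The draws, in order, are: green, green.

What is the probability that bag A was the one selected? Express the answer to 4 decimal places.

0.6044

For each hypothesis, P(data | H) works out to: P(data | bag A) = (5/10)(4/9) = 2/9; P(data | bag B) = (5/11)(4/10) = 2/11.
Multiplying each by its prior: 5/9 · 2/9 = 10/81, 4/9 · 2/11 = 8/99; summing to 182/891.
Therefore the posterior P(bag A | data) = (10/81) / (182/891) = 55/91.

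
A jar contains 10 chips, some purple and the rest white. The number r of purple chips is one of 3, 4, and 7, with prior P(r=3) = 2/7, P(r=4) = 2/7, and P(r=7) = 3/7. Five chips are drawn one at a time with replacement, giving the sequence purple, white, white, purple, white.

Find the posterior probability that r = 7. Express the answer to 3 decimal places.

0.233

Compute the likelihood of the observed sequence for each case: P(data | r = 3) = (3/10)(7/10)(7/10)(3/10)(7/10) = 0.03087; P(data | r = 4) = (4/10)(6/10)(6/10)(4/10)(6/10) = 0.03456; P(data | r = 7) = (7/10)(3/10)(3/10)(7/10)(3/10) = 0.01323.
The prior-weighted likelihoods are 2/7 · 0.03087 = 0.00882, 2/7 · 0.03456 = 0.0098743, 3/7 · 0.01323 = 0.00567; with total 0.024364.
So P(r = 7 | data) = (0.00567) / (0.024364) = 0.23272.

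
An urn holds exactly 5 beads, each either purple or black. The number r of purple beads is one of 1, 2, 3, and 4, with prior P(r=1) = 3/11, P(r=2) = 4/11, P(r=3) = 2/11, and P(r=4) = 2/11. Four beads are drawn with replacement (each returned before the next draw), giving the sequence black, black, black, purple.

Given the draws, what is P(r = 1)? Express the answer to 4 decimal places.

For each hypothesis, P(data | H) works out to: P(data | r = 1) = (4/5)(4/5)(4/5)(1/5) = 0.1024; P(data | r = 2) = (3/5)(3/5)(3/5)(2/5) = 0.0864; P(data | r = 3) = (2/5)(2/5)(2/5)(3/5) = 0.0384; P(data | r = 4) = (1/5)(1/5)(1/5)(4/5) = 0.0064.
Weighting by the prior gives 3/11 · 0.1024 = 0.027927, 4/11 · 0.0864 = 0.031418, 2/11 · 0.0384 = 0.0069818, 2/11 · 0.0064 = 0.0011636; these sum to 0.067491.
So P(r = 1 | data) = (0.027927) / (0.067491) = 0.41379.

0.4138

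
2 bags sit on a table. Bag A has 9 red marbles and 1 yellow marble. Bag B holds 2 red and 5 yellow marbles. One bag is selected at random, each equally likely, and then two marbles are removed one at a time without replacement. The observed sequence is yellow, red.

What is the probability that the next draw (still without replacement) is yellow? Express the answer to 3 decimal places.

0.563

Under each hypothesis, the probability of the observed sequence is: P(data | bag A) = (1/10)(9/9) = 1/10; P(data | bag B) = (5/7)(2/6) = 5/21.
Multiplying each by its prior: 1/2 · 1/10 = 1/20, 1/2 · 5/21 = 5/42; with total 71/420.
The posterior is then P(bag A | data) = 21/71, P(bag B | data) = 50/71.
Averaging over the posterior, P(yellow next | data) = (0)(21/71) + (4/5)(50/71) = 40/71.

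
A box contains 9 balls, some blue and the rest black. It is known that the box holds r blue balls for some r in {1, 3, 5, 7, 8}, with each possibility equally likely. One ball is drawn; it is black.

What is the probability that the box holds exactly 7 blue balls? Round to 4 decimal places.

Under each hypothesis, the probability of this draw is: P(data | r = 1) = (8/9) = 8/9; P(data | r = 3) = (6/9) = 2/3; P(data | r = 5) = (4/9) = 4/9; P(data | r = 7) = (2/9) = 2/9; P(data | r = 8) = (1/9) = 1/9.
The prior-weighted likelihoods are 1/5 · 8/9 = 8/45, 1/5 · 2/3 = 2/15, 1/5 · 4/9 = 4/45, 1/5 · 2/9 = 2/45, 1/5 · 1/9 = 1/45; these sum to 7/15.
So P(r = 7 | data) = (2/45) / (7/15) = 2/21.

0.0952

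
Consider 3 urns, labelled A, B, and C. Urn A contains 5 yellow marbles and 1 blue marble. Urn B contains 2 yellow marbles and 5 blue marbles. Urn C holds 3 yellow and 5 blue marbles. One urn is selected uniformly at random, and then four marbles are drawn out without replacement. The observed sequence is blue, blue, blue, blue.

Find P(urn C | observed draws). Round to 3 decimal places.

0.333

The likelihood of the observed sequence under each hypothesis: P(data | urn A) = (1/6)(0/5) = 0; P(data | urn B) = (5/7)(4/6)(3/5)(2/4) = 1/7; P(data | urn C) = (5/8)(4/7)(3/6)(2/5) = 1/14.
The prior-weighted likelihoods are 1/3 · 0 = 0, 1/3 · 1/7 = 1/21, 1/3 · 1/14 = 1/42; with total 1/14.
Hence P(urn C | data) = (1/42) / (1/14) = 1/3.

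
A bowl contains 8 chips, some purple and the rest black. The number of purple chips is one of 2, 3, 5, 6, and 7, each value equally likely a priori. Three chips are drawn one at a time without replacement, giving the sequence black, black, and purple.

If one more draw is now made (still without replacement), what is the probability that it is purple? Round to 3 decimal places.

For each hypothesis, P(data | H) works out to: P(data | r = 2) = (6/8)(5/7)(2/6) = 5/28; P(data | r = 3) = (5/8)(4/7)(3/6) = 5/28; P(data | r = 5) = (3/8)(2/7)(5/6) = 5/56; P(data | r = 6) = (2/8)(1/7)(6/6) = 1/28; P(data | r = 7) = (1/8)(0/7) = 0.
Weighting by the prior gives 1/5 · 5/28 = 1/28, 1/5 · 5/28 = 1/28, 1/5 · 5/56 = 1/56, 1/5 · 1/28 = 1/140, 1/5 · 0 = 0; summing to 27/280.
Dividing through by the total gives posterior P(r = 2 | data) = 10/27, P(r = 3 | data) = 10/27, P(r = 5 | data) = 5/27, P(r = 6 | data) = 2/27, P(r = 7 | data) = 0.
The predictive probability is P(purple next | data) = (1/5)(10/27) + (2/5)(10/27) + (4/5)(5/27) + (1)(2/27) = 4/9.

0.444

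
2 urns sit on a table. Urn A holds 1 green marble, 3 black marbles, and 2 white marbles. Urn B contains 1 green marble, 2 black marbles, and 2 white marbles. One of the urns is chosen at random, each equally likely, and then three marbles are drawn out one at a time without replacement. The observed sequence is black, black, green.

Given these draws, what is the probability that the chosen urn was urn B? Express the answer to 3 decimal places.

0.400

Compute the likelihood of the observed sequence for each case: P(data | urn A) = (3/6)(2/5)(1/4) = 1/20; P(data | urn B) = (2/5)(1/4)(1/3) = 1/30.
Weighting by the prior gives 1/2 · 1/20 = 1/40, 1/2 · 1/30 = 1/60; summing to 1/24.
So P(urn B | data) = (1/60) / (1/24) = 2/5.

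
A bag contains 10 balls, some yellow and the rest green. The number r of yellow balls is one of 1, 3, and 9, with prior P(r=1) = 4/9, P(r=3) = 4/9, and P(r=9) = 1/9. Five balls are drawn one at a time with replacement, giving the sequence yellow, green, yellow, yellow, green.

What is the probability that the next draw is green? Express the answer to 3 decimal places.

For each hypothesis, P(data | H) works out to: P(data | r = 1) = (1/10)(9/10)(1/10)(1/10)(9/10) = 0.00081; P(data | r = 3) = (3/10)(7/10)(3/10)(3/10)(7/10) = 0.01323; P(data | r = 9) = (9/10)(1/10)(9/10)(9/10)(1/10) = 0.00729.
The prior-weighted likelihoods are 4/9 · 0.00081 = 0.00036, 4/9 · 0.01323 = 0.00588, 1/9 · 0.00729 = 0.00081; summing to 0.00705.
Normalising, the posterior is P(r = 1 | data) = 0.051064, P(r = 3 | data) = 0.83404, P(r = 9 | data) = 0.11489.
The predictive probability is P(green next | data) = (9/10)(0.051064) + (7/10)(0.83404) + (1/10)(0.11489) = 0.64128.

0.641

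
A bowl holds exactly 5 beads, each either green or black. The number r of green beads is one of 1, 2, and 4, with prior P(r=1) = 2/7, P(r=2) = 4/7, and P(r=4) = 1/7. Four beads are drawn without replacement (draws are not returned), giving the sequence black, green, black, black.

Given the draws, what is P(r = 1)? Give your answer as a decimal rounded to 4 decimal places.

Compute the likelihood of the observed sequence for each case: P(data | r = 1) = (4/5)(1/4)(3/3)(2/2) = 1/5; P(data | r = 2) = (3/5)(2/4)(2/3)(1/2) = 1/10; P(data | r = 4) = (1/5)(4/4)(0/3) = 0.
Multiplying each by its prior: 2/7 · 1/5 = 2/35, 4/7 · 1/10 = 2/35, 1/7 · 0 = 0; with total 4/35.
By Bayes' rule, P(r = 1 | data) = (2/35) / (4/35) = 1/2.

0.5000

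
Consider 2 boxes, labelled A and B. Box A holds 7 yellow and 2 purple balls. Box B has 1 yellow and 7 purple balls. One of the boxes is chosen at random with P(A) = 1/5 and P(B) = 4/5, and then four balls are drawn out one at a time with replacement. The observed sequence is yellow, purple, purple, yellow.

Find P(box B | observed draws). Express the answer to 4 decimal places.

The likelihood of the observed sequence under each hypothesis: P(data | box A) = (7/9)(2/9)(2/9)(7/9) = 0.029873; P(data | box B) = (1/8)(7/8)(7/8)(1/8) = 0.011963.
The prior-weighted likelihoods are 1/5 · 0.029873 = 0.0059747, 4/5 · 0.011963 = 0.0095703; with total 0.015545.
By Bayes' rule, P(box B | data) = (0.0095703) / (0.015545) = 0.61565.

0.6157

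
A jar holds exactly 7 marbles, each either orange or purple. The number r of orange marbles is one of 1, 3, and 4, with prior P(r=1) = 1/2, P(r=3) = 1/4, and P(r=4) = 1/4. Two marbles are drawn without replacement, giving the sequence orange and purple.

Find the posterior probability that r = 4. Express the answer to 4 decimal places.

Under each hypothesis, the probability of the observed sequence is: P(data | r = 1) = (1/7)(6/6) = 1/7; P(data | r = 3) = (3/7)(4/6) = 2/7; P(data | r = 4) = (4/7)(3/6) = 2/7.
The prior-weighted likelihoods are 1/2 · 1/7 = 1/14, 1/4 · 2/7 = 1/14, 1/4 · 2/7 = 1/14; with total 3/14.
By Bayes' rule, P(r = 4 | data) = (1/14) / (3/14) = 1/3.

0.3333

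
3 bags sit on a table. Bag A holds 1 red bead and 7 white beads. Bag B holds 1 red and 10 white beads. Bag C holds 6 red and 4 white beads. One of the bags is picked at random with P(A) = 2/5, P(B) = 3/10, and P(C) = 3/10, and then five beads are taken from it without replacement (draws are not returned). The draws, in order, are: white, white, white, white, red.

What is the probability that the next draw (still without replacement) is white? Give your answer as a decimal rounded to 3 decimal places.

The likelihood of the observed sequence under each hypothesis: P(data | bag A) = (7/8)(6/7)(5/6)(4/5)(1/4) = 0.125; P(data | bag B) = (10/11)(9/10)(8/9)(7/8)(1/7) = 0.090909; P(data | bag C) = (4/10)(3/9)(2/8)(1/7)(6/6) = 0.0047619.
The prior-weighted likelihoods are 2/5 · 0.125 = 0.05, 3/10 · 0.090909 = 0.027273, 3/10 · 0.0047619 = 0.0014286; summing to 0.078701.
Normalising, the posterior is P(bag A | data) = 0.63531, P(bag B | data) = 0.34653, P(bag C | data) = 0.018152.
The predictive probability is P(white next | data) = (1)(0.63531) + (1)(0.34653) + (0)(0.018152) = 0.98185.

0.982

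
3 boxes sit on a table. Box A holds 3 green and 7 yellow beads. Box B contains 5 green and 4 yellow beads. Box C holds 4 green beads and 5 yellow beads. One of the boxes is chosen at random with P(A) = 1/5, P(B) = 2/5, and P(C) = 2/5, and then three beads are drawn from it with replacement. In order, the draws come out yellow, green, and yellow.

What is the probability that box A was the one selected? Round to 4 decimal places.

0.2294

Compute the likelihood of the observed sequence for each case: P(data | box A) = (7/10)(3/10)(7/10) = 0.147; P(data | box B) = (4/9)(5/9)(4/9) = 0.10974; P(data | box C) = (5/9)(4/9)(5/9) = 0.13717.
Multiplying each by its prior: 1/5 · 0.147 = 0.0294, 2/5 · 0.10974 = 0.043896, 2/5 · 0.13717 = 0.05487; summing to 0.12817.
So P(box A | data) = (0.0294) / (0.12817) = 0.22939.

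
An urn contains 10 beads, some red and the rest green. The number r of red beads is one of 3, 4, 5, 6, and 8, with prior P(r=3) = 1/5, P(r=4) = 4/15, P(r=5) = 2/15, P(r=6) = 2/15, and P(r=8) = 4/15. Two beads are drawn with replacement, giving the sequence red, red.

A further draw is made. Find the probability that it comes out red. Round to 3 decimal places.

0.654

The likelihood of the observed sequence under each hypothesis: P(data | r = 3) = (3/10)(3/10) = 0.09; P(data | r = 4) = (4/10)(4/10) = 0.16; P(data | r = 5) = (5/10)(5/10) = 0.25; P(data | r = 6) = (6/10)(6/10) = 0.36; P(data | r = 8) = (8/10)(8/10) = 0.64.
The prior-weighted likelihoods are 1/5 · 0.09 = 0.018, 4/15 · 0.16 = 0.042667, 2/15 · 0.25 = 0.033333, 2/15 · 0.36 = 0.048, 4/15 · 0.64 = 0.17067; these sum to 0.31267.
The posterior is then P(r = 3 | data) = 0.057569, P(r = 4 | data) = 0.13646, P(r = 5 | data) = 0.10661, P(r = 6 | data) = 0.15352, P(r = 8 | data) = 0.54584.
The predictive probability is P(red next | data) = (3/10)(0.057569) + (2/5)(0.13646) + (1/2)(0.10661) + (3/5)(0.15352) + (4/5)(0.54584) = 0.65394.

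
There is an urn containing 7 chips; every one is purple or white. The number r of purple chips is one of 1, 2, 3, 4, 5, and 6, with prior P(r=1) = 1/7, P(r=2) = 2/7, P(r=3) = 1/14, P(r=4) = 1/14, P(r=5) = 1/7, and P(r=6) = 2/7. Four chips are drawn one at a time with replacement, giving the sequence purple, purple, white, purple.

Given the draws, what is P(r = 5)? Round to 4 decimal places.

0.2723

For each hypothesis, P(data | H) works out to: P(data | r = 1) = (1/7)(1/7)(6/7)(1/7) = 0.002499; P(data | r = 2) = (2/7)(2/7)(5/7)(2/7) = 0.01666; P(data | r = 3) = (3/7)(3/7)(4/7)(3/7) = 0.044981; P(data | r = 4) = (4/7)(4/7)(3/7)(4/7) = 0.079967; P(data | r = 5) = (5/7)(5/7)(2/7)(5/7) = 0.10412; P(data | r = 6) = (6/7)(6/7)(1/7)(6/7) = 0.089963.
Multiplying each by its prior: 1/7 · 0.002499 = 0.00035699, 2/7 · 0.01666 = 0.0047599, 1/14 · 0.044981 = 0.0032129, 1/14 · 0.079967 = 0.0057119, 1/7 · 0.10412 = 0.014875, 2/7 · 0.089963 = 0.025704; summing to 0.05462.
By Bayes' rule, P(r = 5 | data) = (0.014875) / (0.05462) = 0.27233.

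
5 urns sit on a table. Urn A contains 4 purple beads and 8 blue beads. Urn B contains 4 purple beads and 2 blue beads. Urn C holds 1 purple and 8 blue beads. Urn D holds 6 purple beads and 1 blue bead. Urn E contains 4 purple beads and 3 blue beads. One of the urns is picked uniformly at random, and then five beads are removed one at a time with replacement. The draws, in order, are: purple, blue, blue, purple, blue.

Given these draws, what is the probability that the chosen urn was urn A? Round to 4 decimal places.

0.3833

Compute the likelihood of the observed sequence for each case: P(data | urn A) = (4/12)(8/12)(8/12)(4/12)(8/12) = 0.032922; P(data | urn B) = (4/6)(2/6)(2/6)(4/6)(2/6) = 0.016461; P(data | urn C) = (1/9)(8/9)(8/9)(1/9)(8/9) = 0.0086708; P(data | urn D) = (6/7)(1/7)(1/7)(6/7)(1/7) = 0.002142; P(data | urn E) = (4/7)(3/7)(3/7)(4/7)(3/7) = 0.025704.
Weighting by the prior gives 1/5 · 0.032922 = 0.0065844, 1/5 · 0.016461 = 0.0032922, 1/5 · 0.0086708 = 0.0017342, 1/5 · 0.002142 = 0.00042839, 1/5 · 0.025704 = 0.0051407; these sum to 0.01718.
Therefore the posterior P(urn A | data) = (0.0065844) / (0.01718) = 0.38326.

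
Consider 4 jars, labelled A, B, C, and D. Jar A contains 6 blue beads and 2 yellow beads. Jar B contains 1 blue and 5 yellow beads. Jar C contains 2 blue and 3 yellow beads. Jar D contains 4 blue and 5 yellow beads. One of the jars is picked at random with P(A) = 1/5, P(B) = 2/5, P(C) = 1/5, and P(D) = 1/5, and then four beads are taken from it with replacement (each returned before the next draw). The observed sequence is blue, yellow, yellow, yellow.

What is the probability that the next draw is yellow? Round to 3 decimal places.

0.702

The likelihood of the observed sequence under each hypothesis: P(data | jar A) = (6/8)(2/8)(2/8)(2/8) = 0.011719; P(data | jar B) = (1/6)(5/6)(5/6)(5/6) = 0.096451; P(data | jar C) = (2/5)(3/5)(3/5)(3/5) = 0.0864; P(data | jar D) = (4/9)(5/9)(5/9)(5/9) = 0.076208.
Weighting by the prior gives 1/5 · 0.011719 = 0.0023437, 2/5 · 0.096451 = 0.03858, 1/5 · 0.0864 = 0.01728, 1/5 · 0.076208 = 0.015242; with total 0.073446.
Normalising, the posterior is P(jar A | data) = 0.031911, P(jar B | data) = 0.52529, P(jar C | data) = 0.23528, P(jar D | data) = 0.20752.
The predictive probability is P(yellow next | data) = (1/4)(0.031911) + (5/6)(0.52529) + (3/5)(0.23528) + (5/9)(0.20752) = 0.70218.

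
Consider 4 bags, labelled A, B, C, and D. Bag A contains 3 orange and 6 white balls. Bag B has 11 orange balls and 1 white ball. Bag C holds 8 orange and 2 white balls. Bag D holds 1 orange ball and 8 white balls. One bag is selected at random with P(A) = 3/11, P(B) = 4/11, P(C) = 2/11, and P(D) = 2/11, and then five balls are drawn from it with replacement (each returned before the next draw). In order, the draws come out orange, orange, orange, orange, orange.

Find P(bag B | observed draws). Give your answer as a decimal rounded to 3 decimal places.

Compute the likelihood of the observed sequence for each case: P(data | bag A) = (3/9)(3/9)(3/9)(3/9)(3/9) = 0.0041152; P(data | bag B) = (11/12)(11/12)(11/12)(11/12)(11/12) = 0.64723; P(data | bag C) = (8/10)(8/10)(8/10)(8/10)(8/10) = 0.32768; P(data | bag D) = (1/9)(1/9)(1/9)(1/9)(1/9) = 1.6935e-05.
The prior-weighted likelihoods are 3/11 · 0.0041152 = 0.0011223, 4/11 · 0.64723 = 0.23536, 2/11 · 0.32768 = 0.059578, 2/11 · 1.6935e-05 = 3.0791e-06; with total 0.29606.
Therefore the posterior P(bag B | data) = (0.23536) / (0.29606) = 0.79496.

0.795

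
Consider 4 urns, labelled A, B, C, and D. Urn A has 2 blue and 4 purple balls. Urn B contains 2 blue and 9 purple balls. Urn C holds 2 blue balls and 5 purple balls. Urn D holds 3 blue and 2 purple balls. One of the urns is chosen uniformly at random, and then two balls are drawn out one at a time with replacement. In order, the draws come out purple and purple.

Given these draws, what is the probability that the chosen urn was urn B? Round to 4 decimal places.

0.3752

Compute the likelihood of the observed sequence for each case: P(data | urn A) = (4/6)(4/6) = 0.44444; P(data | urn B) = (9/11)(9/11) = 0.66942; P(data | urn C) = (5/7)(5/7) = 0.5102; P(data | urn D) = (2/5)(2/5) = 0.16.
Weighting by the prior gives 1/4 · 0.44444 = 0.11111, 1/4 · 0.66942 = 0.16736, 1/4 · 0.5102 = 0.12755, 1/4 · 0.16 = 0.04; summing to 0.44602.
So P(urn B | data) = (0.16736) / (0.44602) = 0.37522.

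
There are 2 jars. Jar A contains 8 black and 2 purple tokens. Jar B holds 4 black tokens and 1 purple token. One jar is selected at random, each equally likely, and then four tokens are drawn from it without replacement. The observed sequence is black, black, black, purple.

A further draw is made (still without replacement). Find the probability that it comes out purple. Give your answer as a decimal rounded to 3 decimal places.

Under each hypothesis, the probability of the observed sequence is: P(data | jar A) = (8/10)(7/9)(6/8)(2/7) = 2/15; P(data | jar B) = (4/5)(3/4)(2/3)(1/2) = 1/5.
The prior-weighted likelihoods are 1/2 · 2/15 = 1/15, 1/2 · 1/5 = 1/10; these sum to 1/6.
Normalising, the posterior is P(jar A | data) = 2/5, P(jar B | data) = 3/5.
The predictive probability is P(purple next | data) = (1/6)(2/5) + (0)(3/5) = 1/15.

0.067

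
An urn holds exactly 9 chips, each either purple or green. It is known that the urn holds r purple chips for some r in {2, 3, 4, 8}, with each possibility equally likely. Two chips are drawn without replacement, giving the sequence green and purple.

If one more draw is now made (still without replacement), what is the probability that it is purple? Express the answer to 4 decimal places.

For each hypothesis, P(data | H) works out to: P(data | r = 2) = (7/9)(2/8) = 7/36; P(data | r = 3) = (6/9)(3/8) = 1/4; P(data | r = 4) = (5/9)(4/8) = 5/18; P(data | r = 8) = (1/9)(8/8) = 1/9.
Multiplying each by its prior: 1/4 · 7/36 = 7/144, 1/4 · 1/4 = 1/16, 1/4 · 5/18 = 5/72, 1/4 · 1/9 = 1/36; summing to 5/24.
Normalising, the posterior is P(r = 2 | data) = 7/30, P(r = 3 | data) = 3/10, P(r = 4 | data) = 1/3, P(r = 8 | data) = 2/15.
So P(purple next | data) = Σ P(purple next | H) P(H | data) = (1/7)(7/30) + (2/7)(3/10) + (3/7)(1/3) + (1)(2/15) = 83/210.

0.3952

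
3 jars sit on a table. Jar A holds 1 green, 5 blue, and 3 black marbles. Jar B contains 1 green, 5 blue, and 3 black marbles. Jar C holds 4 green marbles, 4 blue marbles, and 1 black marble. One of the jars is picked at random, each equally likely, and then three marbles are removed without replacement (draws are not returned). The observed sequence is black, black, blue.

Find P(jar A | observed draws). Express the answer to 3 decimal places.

Compute the likelihood of the observed sequence for each case: P(data | jar A) = (3/9)(2/8)(5/7) = 5/84; P(data | jar B) = (3/9)(2/8)(5/7) = 5/84; P(data | jar C) = (1/9)(0/8) = 0.
The prior-weighted likelihoods are 1/3 · 5/84 = 5/252, 1/3 · 5/84 = 5/252, 1/3 · 0 = 0; summing to 5/126.
Hence P(jar A | data) = (5/252) / (5/126) = 1/2.

0.500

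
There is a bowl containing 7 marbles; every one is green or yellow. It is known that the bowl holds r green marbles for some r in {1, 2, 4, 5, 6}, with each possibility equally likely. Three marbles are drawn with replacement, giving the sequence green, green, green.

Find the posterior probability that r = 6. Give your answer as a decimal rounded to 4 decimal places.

For each hypothesis, P(data | H) works out to: P(data | r = 1) = (1/7)(1/7)(1/7) = 0.0029155; P(data | r = 2) = (2/7)(2/7)(2/7) = 0.023324; P(data | r = 4) = (4/7)(4/7)(4/7) = 0.18659; P(data | r = 5) = (5/7)(5/7)(5/7) = 0.36443; P(data | r = 6) = (6/7)(6/7)(6/7) = 0.62974.
The prior-weighted likelihoods are 1/5 · 0.0029155 = 0.00058309, 1/5 · 0.023324 = 0.0046647, 1/5 · 0.18659 = 0.037318, 1/5 · 0.36443 = 0.072886, 1/5 · 0.62974 = 0.12595; summing to 0.2414.
Hence P(r = 6 | data) = (0.12595) / (0.2414) = 0.52174.

0.5217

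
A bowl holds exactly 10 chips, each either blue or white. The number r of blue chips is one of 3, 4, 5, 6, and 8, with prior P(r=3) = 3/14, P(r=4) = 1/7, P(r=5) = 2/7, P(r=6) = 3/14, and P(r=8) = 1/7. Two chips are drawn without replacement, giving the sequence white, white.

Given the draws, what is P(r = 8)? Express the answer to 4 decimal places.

Compute the likelihood of the observed sequence for each case: P(data | r = 3) = (7/10)(6/9) = 7/15; P(data | r = 4) = (6/10)(5/9) = 1/3; P(data | r = 5) = (5/10)(4/9) = 2/9; P(data | r = 6) = (4/10)(3/9) = 2/15; P(data | r = 8) = (2/10)(1/9) = 1/45.
The prior-weighted likelihoods are 3/14 · 7/15 = 1/10, 1/7 · 1/3 = 1/21, 2/7 · 2/9 = 4/63, 3/14 · 2/15 = 1/35, 1/7 · 1/45 = 1/315; with total 17/70.
Hence P(r = 8 | data) = (1/315) / (17/70) = 2/153.

0.0131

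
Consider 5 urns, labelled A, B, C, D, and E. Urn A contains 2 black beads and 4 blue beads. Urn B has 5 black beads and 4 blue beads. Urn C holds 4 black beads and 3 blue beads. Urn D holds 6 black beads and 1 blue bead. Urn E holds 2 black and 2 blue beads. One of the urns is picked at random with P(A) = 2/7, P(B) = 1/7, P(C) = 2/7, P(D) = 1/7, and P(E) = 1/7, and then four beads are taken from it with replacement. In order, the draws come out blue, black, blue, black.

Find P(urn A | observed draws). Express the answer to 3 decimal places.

The likelihood of the observed sequence under each hypothesis: P(data | urn A) = (4/6)(2/6)(4/6)(2/6) = 0.049383; P(data | urn B) = (4/9)(5/9)(4/9)(5/9) = 0.060966; P(data | urn C) = (3/7)(4/7)(3/7)(4/7) = 0.059975; P(data | urn D) = (1/7)(6/7)(1/7)(6/7) = 0.014994; P(data | urn E) = (2/4)(2/4)(2/4)(2/4) = 0.0625.
Weighting by the prior gives 2/7 · 0.049383 = 0.014109, 1/7 · 0.060966 = 0.0087095, 2/7 · 0.059975 = 0.017136, 1/7 · 0.014994 = 0.002142, 1/7 · 0.0625 = 0.0089286; these sum to 0.051025.
By Bayes' rule, P(urn A | data) = (0.014109) / (0.051025) = 0.27652.

0.277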